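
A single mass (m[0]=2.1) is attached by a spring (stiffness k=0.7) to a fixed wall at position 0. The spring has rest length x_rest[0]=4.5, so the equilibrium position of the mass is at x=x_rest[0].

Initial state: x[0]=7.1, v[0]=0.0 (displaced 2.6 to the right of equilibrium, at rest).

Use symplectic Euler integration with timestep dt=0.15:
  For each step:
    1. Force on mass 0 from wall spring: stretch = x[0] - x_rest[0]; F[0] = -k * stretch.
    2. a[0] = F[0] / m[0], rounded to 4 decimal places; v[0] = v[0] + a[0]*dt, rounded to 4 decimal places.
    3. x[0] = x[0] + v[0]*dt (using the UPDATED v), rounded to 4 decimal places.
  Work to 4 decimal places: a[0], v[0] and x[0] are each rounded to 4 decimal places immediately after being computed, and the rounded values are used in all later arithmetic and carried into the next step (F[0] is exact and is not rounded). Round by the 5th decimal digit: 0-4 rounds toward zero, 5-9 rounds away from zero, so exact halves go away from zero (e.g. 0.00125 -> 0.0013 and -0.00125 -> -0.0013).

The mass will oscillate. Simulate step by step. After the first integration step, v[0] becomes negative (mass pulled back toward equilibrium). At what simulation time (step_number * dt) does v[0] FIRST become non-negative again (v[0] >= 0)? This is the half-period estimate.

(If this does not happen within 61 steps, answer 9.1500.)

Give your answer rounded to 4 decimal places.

Answer: 5.5500

Derivation:
Step 0: x=[7.1000] v=[0.0000]
Step 1: x=[7.0805] v=[-0.1300]
Step 2: x=[7.0417] v=[-0.2590]
Step 3: x=[6.9838] v=[-0.3861]
Step 4: x=[6.9073] v=[-0.5103]
Step 5: x=[6.8127] v=[-0.6307]
Step 6: x=[6.7008] v=[-0.7463]
Step 7: x=[6.5724] v=[-0.8563]
Step 8: x=[6.4284] v=[-0.9599]
Step 9: x=[6.2700] v=[-1.0563]
Step 10: x=[6.0983] v=[-1.1448]
Step 11: x=[5.9146] v=[-1.2247]
Step 12: x=[5.7203] v=[-1.2954]
Step 13: x=[5.5168] v=[-1.3564]
Step 14: x=[5.3057] v=[-1.4072]
Step 15: x=[5.0886] v=[-1.4475]
Step 16: x=[4.8671] v=[-1.4769]
Step 17: x=[4.6428] v=[-1.4953]
Step 18: x=[4.4174] v=[-1.5024]
Step 19: x=[4.1927] v=[-1.4983]
Step 20: x=[3.9703] v=[-1.4829]
Step 21: x=[3.7518] v=[-1.4564]
Step 22: x=[3.5390] v=[-1.4190]
Step 23: x=[3.3334] v=[-1.3710]
Step 24: x=[3.1365] v=[-1.3127]
Step 25: x=[2.9498] v=[-1.2445]
Step 26: x=[2.7748] v=[-1.1670]
Step 27: x=[2.6127] v=[-1.0807]
Step 28: x=[2.4648] v=[-0.9863]
Step 29: x=[2.3321] v=[-0.8845]
Step 30: x=[2.2157] v=[-0.7761]
Step 31: x=[2.1164] v=[-0.6619]
Step 32: x=[2.0350] v=[-0.5427]
Step 33: x=[1.9721] v=[-0.4194]
Step 34: x=[1.9282] v=[-0.2930]
Step 35: x=[1.9035] v=[-0.1644]
Step 36: x=[1.8983] v=[-0.0346]
Step 37: x=[1.9126] v=[0.0955]
First v>=0 after going negative at step 37, time=5.5500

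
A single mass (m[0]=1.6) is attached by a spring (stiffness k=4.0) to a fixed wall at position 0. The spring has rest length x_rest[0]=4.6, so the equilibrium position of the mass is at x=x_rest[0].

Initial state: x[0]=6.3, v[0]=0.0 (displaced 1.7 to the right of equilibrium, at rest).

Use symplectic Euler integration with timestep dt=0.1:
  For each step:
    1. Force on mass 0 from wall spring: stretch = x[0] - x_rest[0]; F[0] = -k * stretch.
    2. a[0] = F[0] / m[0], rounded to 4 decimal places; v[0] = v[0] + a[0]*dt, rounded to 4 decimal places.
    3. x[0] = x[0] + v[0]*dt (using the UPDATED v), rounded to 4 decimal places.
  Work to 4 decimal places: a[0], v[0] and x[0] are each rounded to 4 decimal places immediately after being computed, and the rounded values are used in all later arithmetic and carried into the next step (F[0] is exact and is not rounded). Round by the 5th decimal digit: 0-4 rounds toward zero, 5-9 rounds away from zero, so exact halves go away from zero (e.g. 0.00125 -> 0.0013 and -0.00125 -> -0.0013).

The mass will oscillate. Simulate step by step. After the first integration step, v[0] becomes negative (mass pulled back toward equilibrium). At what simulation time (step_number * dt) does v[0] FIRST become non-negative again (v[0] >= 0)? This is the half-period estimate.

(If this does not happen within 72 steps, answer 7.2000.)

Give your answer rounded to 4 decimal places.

Step 0: x=[6.3000] v=[0.0000]
Step 1: x=[6.2575] v=[-0.4250]
Step 2: x=[6.1736] v=[-0.8394]
Step 3: x=[6.0503] v=[-1.2328]
Step 4: x=[5.8908] v=[-1.5954]
Step 5: x=[5.6990] v=[-1.9181]
Step 6: x=[5.4797] v=[-2.1929]
Step 7: x=[5.2384] v=[-2.4128]
Step 8: x=[4.9812] v=[-2.5724]
Step 9: x=[4.7144] v=[-2.6677]
Step 10: x=[4.4448] v=[-2.6963]
Step 11: x=[4.1791] v=[-2.6575]
Step 12: x=[3.9239] v=[-2.5523]
Step 13: x=[3.6856] v=[-2.3833]
Step 14: x=[3.4701] v=[-2.1547]
Step 15: x=[3.2829] v=[-1.8722]
Step 16: x=[3.1286] v=[-1.5429]
Step 17: x=[3.0111] v=[-1.1751]
Step 18: x=[2.9333] v=[-0.7779]
Step 19: x=[2.8972] v=[-0.3612]
Step 20: x=[2.9037] v=[0.0645]
First v>=0 after going negative at step 20, time=2.0000

Answer: 2.0000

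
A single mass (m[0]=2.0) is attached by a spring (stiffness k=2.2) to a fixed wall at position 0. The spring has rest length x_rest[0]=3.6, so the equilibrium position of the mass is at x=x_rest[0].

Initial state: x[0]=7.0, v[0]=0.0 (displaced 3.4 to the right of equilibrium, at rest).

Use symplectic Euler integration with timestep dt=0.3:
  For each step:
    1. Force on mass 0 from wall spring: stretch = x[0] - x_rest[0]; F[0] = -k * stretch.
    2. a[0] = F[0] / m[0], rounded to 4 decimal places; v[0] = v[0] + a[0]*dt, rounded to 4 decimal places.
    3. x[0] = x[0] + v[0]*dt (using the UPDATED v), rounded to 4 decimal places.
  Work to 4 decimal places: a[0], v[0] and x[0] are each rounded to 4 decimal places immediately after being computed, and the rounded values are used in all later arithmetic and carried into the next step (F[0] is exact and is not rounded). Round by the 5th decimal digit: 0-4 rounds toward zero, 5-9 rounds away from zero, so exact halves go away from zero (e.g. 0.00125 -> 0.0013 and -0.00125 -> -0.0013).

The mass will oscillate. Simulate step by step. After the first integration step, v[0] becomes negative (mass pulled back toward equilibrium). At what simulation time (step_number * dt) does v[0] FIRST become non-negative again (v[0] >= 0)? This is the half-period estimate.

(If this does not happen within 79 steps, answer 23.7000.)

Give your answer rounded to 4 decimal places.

Answer: 3.0000

Derivation:
Step 0: x=[7.0000] v=[0.0000]
Step 1: x=[6.6634] v=[-1.1220]
Step 2: x=[6.0235] v=[-2.1329]
Step 3: x=[5.1437] v=[-2.9327]
Step 4: x=[4.1111] v=[-3.4421]
Step 5: x=[3.0279] v=[-3.6108]
Step 6: x=[2.0013] v=[-3.4220]
Step 7: x=[1.1330] v=[-2.8944]
Step 8: x=[0.5089] v=[-2.0803]
Step 9: x=[0.1908] v=[-1.0602]
Step 10: x=[0.2102] v=[0.0648]
First v>=0 after going negative at step 10, time=3.0000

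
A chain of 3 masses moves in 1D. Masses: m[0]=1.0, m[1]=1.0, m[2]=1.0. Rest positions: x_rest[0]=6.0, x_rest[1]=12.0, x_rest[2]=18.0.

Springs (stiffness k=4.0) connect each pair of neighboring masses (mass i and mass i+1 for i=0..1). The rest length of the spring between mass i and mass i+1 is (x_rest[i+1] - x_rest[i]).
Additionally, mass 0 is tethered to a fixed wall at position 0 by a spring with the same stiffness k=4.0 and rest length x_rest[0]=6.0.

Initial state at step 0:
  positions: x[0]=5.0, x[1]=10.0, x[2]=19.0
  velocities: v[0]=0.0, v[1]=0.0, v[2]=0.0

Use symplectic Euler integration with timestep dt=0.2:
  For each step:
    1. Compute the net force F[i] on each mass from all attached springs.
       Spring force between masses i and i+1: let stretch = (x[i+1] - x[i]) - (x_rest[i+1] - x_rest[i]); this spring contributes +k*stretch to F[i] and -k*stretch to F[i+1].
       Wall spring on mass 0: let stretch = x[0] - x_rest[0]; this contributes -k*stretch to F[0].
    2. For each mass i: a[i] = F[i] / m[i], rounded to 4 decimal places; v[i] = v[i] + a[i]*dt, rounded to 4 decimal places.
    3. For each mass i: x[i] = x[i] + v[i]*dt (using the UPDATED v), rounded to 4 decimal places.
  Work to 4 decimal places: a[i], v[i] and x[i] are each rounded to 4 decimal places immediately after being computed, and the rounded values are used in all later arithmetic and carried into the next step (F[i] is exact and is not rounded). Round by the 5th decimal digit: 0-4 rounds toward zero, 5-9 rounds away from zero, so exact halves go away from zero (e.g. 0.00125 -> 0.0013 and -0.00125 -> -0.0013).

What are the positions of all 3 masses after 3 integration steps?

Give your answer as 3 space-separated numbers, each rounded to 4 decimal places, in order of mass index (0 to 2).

Answer: 5.4342 12.5672 16.9423

Derivation:
Step 0: x=[5.0000 10.0000 19.0000] v=[0.0000 0.0000 0.0000]
Step 1: x=[5.0000 10.6400 18.5200] v=[0.0000 3.2000 -2.4000]
Step 2: x=[5.1024 11.6384 17.7392] v=[0.5120 4.9920 -3.9040]
Step 3: x=[5.4342 12.5672 16.9423] v=[1.6589 4.6438 -3.9846]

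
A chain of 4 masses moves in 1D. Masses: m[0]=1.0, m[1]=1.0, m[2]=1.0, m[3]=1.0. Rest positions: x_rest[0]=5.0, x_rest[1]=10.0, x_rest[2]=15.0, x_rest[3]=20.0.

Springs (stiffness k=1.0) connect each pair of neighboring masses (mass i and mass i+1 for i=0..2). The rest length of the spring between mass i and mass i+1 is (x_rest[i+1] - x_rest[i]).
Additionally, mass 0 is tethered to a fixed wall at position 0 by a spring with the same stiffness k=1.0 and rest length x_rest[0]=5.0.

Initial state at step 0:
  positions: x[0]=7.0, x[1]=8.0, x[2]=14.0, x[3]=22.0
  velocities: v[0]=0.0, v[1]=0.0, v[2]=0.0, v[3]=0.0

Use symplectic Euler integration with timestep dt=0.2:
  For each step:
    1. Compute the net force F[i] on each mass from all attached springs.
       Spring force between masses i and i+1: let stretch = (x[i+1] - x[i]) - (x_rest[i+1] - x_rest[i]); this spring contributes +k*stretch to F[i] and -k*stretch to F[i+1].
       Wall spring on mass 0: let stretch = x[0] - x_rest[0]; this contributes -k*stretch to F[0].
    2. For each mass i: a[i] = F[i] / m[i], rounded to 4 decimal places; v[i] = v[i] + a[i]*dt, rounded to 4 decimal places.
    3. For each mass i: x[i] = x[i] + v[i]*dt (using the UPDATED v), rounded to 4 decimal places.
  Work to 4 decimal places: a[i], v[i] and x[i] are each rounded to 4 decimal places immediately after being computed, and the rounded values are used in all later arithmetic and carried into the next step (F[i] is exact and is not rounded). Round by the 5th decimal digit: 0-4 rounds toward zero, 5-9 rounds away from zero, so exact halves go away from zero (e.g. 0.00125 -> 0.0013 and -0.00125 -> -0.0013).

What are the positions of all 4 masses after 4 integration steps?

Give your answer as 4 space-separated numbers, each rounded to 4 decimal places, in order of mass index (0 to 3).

Answer: 4.9868 9.6830 14.7499 20.9169

Derivation:
Step 0: x=[7.0000 8.0000 14.0000 22.0000] v=[0.0000 0.0000 0.0000 0.0000]
Step 1: x=[6.7600 8.2000 14.0800 21.8800] v=[-1.2000 1.0000 0.4000 -0.6000]
Step 2: x=[6.3072 8.5776 14.2368 21.6480] v=[-2.2640 1.8880 0.7840 -1.1600]
Step 3: x=[5.6929 9.0908 14.4637 21.3196] v=[-3.0714 2.5658 1.1344 -1.6422]
Step 4: x=[4.9868 9.6830 14.7499 20.9169] v=[-3.5304 2.9608 1.4310 -2.0134]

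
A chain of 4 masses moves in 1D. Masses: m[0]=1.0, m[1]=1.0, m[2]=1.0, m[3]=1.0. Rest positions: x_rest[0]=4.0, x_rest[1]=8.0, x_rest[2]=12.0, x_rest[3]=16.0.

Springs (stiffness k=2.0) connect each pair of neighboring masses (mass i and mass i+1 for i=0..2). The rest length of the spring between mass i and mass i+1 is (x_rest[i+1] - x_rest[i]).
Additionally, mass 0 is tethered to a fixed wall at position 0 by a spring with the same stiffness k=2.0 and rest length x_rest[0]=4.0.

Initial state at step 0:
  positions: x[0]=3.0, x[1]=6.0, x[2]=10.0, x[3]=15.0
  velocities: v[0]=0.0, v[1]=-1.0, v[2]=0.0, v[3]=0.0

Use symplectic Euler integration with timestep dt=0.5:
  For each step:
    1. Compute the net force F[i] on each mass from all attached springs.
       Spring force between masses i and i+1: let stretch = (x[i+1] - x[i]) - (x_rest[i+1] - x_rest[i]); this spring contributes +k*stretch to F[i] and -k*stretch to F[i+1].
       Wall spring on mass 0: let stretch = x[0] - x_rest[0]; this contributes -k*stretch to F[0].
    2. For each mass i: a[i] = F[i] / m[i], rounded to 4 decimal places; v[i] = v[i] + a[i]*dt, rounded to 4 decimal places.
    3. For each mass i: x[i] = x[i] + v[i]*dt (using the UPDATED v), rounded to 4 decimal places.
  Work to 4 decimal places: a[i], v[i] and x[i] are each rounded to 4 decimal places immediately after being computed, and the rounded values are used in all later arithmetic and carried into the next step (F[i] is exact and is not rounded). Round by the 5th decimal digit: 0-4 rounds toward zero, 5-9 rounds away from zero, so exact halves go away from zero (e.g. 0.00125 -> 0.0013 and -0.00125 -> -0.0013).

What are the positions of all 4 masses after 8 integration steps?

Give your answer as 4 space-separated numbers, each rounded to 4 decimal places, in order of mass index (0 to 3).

Step 0: x=[3.0000 6.0000 10.0000 15.0000] v=[0.0000 -1.0000 0.0000 0.0000]
Step 1: x=[3.0000 6.0000 10.5000 14.5000] v=[0.0000 0.0000 1.0000 -1.0000]
Step 2: x=[3.0000 6.7500 10.7500 14.0000] v=[0.0000 1.5000 0.5000 -1.0000]
Step 3: x=[3.3750 7.6250 10.6250 13.8750] v=[0.7500 1.7500 -0.2500 -0.2500]
Step 4: x=[4.1875 7.8750 10.6250 14.1250] v=[1.6250 0.5000 0.0000 0.5000]
Step 5: x=[4.7500 7.6563 11.0000 14.6250] v=[1.1250 -0.4375 0.7500 1.0000]
Step 6: x=[4.3907 7.6563 11.5157 15.3125] v=[-0.7187 -0.0001 1.0313 1.3750]
Step 7: x=[3.4688 7.9532 12.0001 16.1016] v=[-1.8438 0.5937 0.9687 1.5782]
Step 8: x=[3.0547 8.0313 12.5118 16.8400] v=[-0.8282 0.1562 1.0233 1.4767]

Answer: 3.0547 8.0313 12.5118 16.8400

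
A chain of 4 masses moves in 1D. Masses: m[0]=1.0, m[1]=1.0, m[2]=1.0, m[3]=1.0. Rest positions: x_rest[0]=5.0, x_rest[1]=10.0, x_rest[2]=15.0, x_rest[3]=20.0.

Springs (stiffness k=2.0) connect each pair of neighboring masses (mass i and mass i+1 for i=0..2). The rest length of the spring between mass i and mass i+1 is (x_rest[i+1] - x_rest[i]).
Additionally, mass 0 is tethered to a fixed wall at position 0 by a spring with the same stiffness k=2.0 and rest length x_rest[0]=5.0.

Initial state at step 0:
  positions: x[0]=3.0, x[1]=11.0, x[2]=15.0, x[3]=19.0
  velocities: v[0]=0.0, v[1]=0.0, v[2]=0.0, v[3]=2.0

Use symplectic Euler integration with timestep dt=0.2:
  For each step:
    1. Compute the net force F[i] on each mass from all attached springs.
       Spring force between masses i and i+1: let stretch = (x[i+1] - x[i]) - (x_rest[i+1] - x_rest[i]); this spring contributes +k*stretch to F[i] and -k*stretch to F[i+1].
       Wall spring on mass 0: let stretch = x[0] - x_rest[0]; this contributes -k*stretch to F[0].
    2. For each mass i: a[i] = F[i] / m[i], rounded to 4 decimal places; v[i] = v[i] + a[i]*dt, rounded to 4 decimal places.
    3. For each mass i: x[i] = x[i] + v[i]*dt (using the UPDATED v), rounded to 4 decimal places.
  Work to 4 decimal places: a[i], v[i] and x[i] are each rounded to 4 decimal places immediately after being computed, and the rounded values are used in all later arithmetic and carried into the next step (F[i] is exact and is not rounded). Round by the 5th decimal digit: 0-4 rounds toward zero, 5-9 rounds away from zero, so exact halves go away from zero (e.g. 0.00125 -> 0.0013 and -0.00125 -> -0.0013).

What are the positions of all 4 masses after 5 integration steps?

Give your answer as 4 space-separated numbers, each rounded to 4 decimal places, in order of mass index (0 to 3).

Answer: 6.4085 8.5932 15.0502 21.4140

Derivation:
Step 0: x=[3.0000 11.0000 15.0000 19.0000] v=[0.0000 0.0000 0.0000 2.0000]
Step 1: x=[3.4000 10.6800 15.0000 19.4800] v=[2.0000 -1.6000 0.0000 2.4000]
Step 2: x=[4.1104 10.1232 15.0128 20.0016] v=[3.5520 -2.7840 0.0640 2.6080]
Step 3: x=[4.9730 9.4765 15.0335 20.5241] v=[4.3130 -3.2333 0.1037 2.6125]
Step 4: x=[5.7980 8.9141 15.0489 21.0074] v=[4.1252 -2.8119 0.0771 2.4163]
Step 5: x=[6.4085 8.5932 15.0502 21.4140] v=[3.0524 -1.6044 0.0066 2.0329]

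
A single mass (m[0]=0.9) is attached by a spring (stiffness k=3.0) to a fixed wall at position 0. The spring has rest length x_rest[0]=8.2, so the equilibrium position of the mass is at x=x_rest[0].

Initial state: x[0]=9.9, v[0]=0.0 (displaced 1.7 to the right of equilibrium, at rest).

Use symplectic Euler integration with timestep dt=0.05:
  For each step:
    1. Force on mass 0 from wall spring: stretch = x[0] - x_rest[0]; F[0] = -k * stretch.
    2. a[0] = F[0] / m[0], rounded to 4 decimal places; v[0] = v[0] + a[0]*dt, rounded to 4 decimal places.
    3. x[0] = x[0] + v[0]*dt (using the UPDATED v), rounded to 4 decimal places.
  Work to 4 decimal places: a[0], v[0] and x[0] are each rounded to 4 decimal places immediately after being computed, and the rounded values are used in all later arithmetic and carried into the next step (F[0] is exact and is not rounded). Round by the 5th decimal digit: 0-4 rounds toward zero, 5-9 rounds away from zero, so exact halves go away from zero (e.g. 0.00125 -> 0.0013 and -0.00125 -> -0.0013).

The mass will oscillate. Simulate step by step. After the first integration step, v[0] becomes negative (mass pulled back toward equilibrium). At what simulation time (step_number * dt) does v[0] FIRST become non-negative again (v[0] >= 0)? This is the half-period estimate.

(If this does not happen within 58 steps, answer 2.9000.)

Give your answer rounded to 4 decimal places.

Answer: 1.7500

Derivation:
Step 0: x=[9.9000] v=[0.0000]
Step 1: x=[9.8858] v=[-0.2833]
Step 2: x=[9.8576] v=[-0.5643]
Step 3: x=[9.8156] v=[-0.8406]
Step 4: x=[9.7601] v=[-1.1099]
Step 5: x=[9.6916] v=[-1.3699]
Step 6: x=[9.6107] v=[-1.6185]
Step 7: x=[9.5180] v=[-1.8536]
Step 8: x=[9.4143] v=[-2.0733]
Step 9: x=[9.3005] v=[-2.2757]
Step 10: x=[9.1775] v=[-2.4591]
Step 11: x=[9.0464] v=[-2.6220]
Step 12: x=[8.9082] v=[-2.7631]
Step 13: x=[8.7641] v=[-2.8811]
Step 14: x=[8.6153] v=[-2.9751]
Step 15: x=[8.4631] v=[-3.0443]
Step 16: x=[8.3087] v=[-3.0882]
Step 17: x=[8.1534] v=[-3.1063]
Step 18: x=[7.9985] v=[-3.0985]
Step 19: x=[7.8453] v=[-3.0649]
Step 20: x=[7.6950] v=[-3.0058]
Step 21: x=[7.5489] v=[-2.9216]
Step 22: x=[7.4082] v=[-2.8131]
Step 23: x=[7.2741] v=[-2.6811]
Step 24: x=[7.1478] v=[-2.5268]
Step 25: x=[7.0302] v=[-2.3514]
Step 26: x=[6.9224] v=[-2.1564]
Step 27: x=[6.8252] v=[-1.9435]
Step 28: x=[6.7395] v=[-1.7144]
Step 29: x=[6.6660] v=[-1.4710]
Step 30: x=[6.6052] v=[-1.2153]
Step 31: x=[6.5577] v=[-0.9495]
Step 32: x=[6.5239] v=[-0.6758]
Step 33: x=[6.5041] v=[-0.3965]
Step 34: x=[6.4984] v=[-0.1139]
Step 35: x=[6.5069] v=[0.1697]
First v>=0 after going negative at step 35, time=1.7500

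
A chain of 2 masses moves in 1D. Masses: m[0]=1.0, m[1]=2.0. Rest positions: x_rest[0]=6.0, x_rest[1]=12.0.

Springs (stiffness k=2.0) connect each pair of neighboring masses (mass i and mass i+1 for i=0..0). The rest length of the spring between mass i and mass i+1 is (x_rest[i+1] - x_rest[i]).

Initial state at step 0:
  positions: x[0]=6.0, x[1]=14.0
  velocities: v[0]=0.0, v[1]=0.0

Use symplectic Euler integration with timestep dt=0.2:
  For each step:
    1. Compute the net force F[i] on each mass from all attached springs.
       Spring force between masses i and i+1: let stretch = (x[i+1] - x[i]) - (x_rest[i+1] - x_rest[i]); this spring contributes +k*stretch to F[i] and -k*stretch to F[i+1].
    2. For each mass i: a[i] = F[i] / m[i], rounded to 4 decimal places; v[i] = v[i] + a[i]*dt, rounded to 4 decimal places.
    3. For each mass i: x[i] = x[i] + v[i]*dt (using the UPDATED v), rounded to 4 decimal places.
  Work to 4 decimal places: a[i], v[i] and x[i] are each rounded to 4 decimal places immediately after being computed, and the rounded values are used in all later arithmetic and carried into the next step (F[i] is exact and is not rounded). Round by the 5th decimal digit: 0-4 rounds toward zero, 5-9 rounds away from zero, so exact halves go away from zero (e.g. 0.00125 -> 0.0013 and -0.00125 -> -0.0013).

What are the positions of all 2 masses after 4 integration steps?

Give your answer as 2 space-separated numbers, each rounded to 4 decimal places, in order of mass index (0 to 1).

Answer: 7.3278 13.3360

Derivation:
Step 0: x=[6.0000 14.0000] v=[0.0000 0.0000]
Step 1: x=[6.1600 13.9200] v=[0.8000 -0.4000]
Step 2: x=[6.4608 13.7696] v=[1.5040 -0.7520]
Step 3: x=[6.8663 13.5668] v=[2.0275 -1.0138]
Step 4: x=[7.3278 13.3360] v=[2.3077 -1.1539]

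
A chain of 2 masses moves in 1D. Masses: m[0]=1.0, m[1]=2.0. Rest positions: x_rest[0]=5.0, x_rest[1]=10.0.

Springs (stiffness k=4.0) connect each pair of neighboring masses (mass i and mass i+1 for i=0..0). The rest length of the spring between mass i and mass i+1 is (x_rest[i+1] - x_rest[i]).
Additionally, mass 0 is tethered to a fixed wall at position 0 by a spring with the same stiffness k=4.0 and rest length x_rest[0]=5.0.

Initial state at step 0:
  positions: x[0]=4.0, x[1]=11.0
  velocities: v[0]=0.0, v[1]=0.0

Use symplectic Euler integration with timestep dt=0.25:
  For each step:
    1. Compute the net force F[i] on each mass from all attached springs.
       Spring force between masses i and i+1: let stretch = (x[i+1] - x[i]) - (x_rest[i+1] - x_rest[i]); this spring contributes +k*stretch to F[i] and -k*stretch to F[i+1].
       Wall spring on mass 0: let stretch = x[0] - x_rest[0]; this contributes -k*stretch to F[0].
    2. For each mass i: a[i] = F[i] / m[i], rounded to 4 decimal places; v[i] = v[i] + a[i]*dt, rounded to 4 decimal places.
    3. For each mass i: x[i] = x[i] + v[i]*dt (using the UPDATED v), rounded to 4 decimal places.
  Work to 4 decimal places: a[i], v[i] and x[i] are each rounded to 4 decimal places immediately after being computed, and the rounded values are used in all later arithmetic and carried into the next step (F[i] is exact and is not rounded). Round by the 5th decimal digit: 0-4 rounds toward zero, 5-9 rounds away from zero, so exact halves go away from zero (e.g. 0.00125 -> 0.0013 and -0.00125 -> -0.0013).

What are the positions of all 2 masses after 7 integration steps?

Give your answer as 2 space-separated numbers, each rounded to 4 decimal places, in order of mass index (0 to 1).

Step 0: x=[4.0000 11.0000] v=[0.0000 0.0000]
Step 1: x=[4.7500 10.7500] v=[3.0000 -1.0000]
Step 2: x=[5.8125 10.3750] v=[4.2500 -1.5000]
Step 3: x=[6.5625 10.0547] v=[3.0000 -1.2813]
Step 4: x=[6.5449 9.9229] v=[-0.0703 -0.5274]
Step 5: x=[5.7356 9.9938] v=[-3.2372 0.2836]
Step 6: x=[4.5570 10.1574] v=[-4.7146 0.6545]
Step 7: x=[3.6392 10.2460] v=[-3.6712 0.3543]

Answer: 3.6392 10.2460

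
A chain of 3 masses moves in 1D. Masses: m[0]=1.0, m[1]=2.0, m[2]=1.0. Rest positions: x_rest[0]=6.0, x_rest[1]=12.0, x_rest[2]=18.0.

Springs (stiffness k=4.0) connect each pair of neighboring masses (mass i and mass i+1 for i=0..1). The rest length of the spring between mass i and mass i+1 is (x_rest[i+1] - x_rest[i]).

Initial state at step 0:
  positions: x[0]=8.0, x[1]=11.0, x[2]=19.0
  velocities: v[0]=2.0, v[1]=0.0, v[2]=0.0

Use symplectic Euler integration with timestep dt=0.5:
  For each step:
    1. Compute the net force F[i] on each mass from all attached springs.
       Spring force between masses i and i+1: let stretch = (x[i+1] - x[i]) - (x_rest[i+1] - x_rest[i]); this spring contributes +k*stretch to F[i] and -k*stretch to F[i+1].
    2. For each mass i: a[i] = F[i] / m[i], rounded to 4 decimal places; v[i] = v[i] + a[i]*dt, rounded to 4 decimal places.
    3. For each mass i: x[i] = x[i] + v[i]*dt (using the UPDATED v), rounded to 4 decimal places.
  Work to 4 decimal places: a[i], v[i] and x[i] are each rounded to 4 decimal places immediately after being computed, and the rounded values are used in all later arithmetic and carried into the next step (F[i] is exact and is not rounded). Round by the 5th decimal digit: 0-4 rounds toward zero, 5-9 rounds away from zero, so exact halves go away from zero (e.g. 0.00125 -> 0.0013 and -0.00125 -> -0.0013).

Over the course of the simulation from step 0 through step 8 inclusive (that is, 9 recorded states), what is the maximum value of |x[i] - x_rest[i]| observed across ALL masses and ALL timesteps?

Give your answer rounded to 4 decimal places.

Step 0: x=[8.0000 11.0000 19.0000] v=[2.0000 0.0000 0.0000]
Step 1: x=[6.0000 13.5000 17.0000] v=[-4.0000 5.0000 -4.0000]
Step 2: x=[5.5000 14.0000 17.5000] v=[-1.0000 1.0000 1.0000]
Step 3: x=[7.5000 12.0000 20.5000] v=[4.0000 -4.0000 6.0000]
Step 4: x=[8.0000 12.0000 21.0000] v=[1.0000 0.0000 1.0000]
Step 5: x=[6.5000 14.5000 18.5000] v=[-3.0000 5.0000 -5.0000]
Step 6: x=[7.0000 15.0000 18.0000] v=[1.0000 1.0000 -1.0000]
Step 7: x=[9.5000 13.0000 20.5000] v=[5.0000 -4.0000 5.0000]
Step 8: x=[9.5000 13.0000 21.5000] v=[0.0000 0.0000 2.0000]
Max displacement = 3.5000

Answer: 3.5000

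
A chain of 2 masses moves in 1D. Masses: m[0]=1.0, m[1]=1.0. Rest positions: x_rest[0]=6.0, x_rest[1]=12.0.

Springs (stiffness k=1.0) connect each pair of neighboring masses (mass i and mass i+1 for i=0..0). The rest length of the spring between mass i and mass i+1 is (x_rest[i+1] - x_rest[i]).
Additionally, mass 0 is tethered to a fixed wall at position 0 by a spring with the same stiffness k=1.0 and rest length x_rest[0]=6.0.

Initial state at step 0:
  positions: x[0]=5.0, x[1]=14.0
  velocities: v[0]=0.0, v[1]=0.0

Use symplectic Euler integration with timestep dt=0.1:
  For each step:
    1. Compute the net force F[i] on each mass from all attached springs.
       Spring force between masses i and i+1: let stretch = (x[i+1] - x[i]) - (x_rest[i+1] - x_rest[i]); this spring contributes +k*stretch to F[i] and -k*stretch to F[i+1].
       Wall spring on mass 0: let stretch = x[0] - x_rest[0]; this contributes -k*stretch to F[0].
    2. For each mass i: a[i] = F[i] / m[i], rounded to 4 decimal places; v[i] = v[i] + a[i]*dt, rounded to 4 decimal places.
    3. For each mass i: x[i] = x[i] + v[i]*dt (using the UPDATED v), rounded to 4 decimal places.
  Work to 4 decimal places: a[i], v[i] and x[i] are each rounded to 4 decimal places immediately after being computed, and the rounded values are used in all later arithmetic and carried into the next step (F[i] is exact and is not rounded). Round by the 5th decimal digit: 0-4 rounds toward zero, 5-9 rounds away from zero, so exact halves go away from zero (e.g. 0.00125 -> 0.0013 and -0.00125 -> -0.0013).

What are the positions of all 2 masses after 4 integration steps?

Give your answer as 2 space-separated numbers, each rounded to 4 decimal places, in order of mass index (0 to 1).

Answer: 5.3837 13.7104

Derivation:
Step 0: x=[5.0000 14.0000] v=[0.0000 0.0000]
Step 1: x=[5.0400 13.9700] v=[0.4000 -0.3000]
Step 2: x=[5.1189 13.9107] v=[0.7890 -0.5930]
Step 3: x=[5.2345 13.8235] v=[1.1563 -0.8722]
Step 4: x=[5.3837 13.7104] v=[1.4918 -1.1311]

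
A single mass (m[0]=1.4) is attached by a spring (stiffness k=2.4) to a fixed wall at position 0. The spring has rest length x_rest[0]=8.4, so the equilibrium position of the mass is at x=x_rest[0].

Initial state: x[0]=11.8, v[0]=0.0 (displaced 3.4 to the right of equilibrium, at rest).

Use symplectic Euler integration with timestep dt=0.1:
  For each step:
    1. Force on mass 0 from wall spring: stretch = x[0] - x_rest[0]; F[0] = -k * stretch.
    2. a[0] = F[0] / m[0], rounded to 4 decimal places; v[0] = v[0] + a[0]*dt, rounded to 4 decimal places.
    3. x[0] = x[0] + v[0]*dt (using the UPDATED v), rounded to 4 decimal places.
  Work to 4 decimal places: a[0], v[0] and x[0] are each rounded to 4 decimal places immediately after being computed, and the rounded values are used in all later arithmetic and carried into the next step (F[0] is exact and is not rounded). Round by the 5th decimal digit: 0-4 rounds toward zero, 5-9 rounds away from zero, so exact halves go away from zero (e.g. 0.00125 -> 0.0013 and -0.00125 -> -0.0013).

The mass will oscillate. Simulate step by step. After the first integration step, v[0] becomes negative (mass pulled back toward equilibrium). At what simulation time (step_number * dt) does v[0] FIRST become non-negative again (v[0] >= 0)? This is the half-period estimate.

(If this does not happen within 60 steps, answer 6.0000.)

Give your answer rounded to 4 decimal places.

Step 0: x=[11.8000] v=[0.0000]
Step 1: x=[11.7417] v=[-0.5829]
Step 2: x=[11.6261] v=[-1.1558]
Step 3: x=[11.4552] v=[-1.7089]
Step 4: x=[11.2319] v=[-2.2327]
Step 5: x=[10.9601] v=[-2.7182]
Step 6: x=[10.6444] v=[-3.1571]
Step 7: x=[10.2902] v=[-3.5419]
Step 8: x=[9.9036] v=[-3.8659]
Step 9: x=[9.4912] v=[-4.1237]
Step 10: x=[9.0601] v=[-4.3108]
Step 11: x=[8.6177] v=[-4.4240]
Step 12: x=[8.1716] v=[-4.4613]
Step 13: x=[7.7294] v=[-4.4222]
Step 14: x=[7.2987] v=[-4.3072]
Step 15: x=[6.8869] v=[-4.1184]
Step 16: x=[6.5010] v=[-3.8590]
Step 17: x=[6.1477] v=[-3.5335]
Step 18: x=[5.8330] v=[-3.1474]
Step 19: x=[5.5623] v=[-2.7073]
Step 20: x=[5.3402] v=[-2.2208]
Step 21: x=[5.1706] v=[-1.6963]
Step 22: x=[5.0563] v=[-1.1427]
Step 23: x=[4.9994] v=[-0.5695]
Step 24: x=[5.0008] v=[0.0135]
First v>=0 after going negative at step 24, time=2.4000

Answer: 2.4000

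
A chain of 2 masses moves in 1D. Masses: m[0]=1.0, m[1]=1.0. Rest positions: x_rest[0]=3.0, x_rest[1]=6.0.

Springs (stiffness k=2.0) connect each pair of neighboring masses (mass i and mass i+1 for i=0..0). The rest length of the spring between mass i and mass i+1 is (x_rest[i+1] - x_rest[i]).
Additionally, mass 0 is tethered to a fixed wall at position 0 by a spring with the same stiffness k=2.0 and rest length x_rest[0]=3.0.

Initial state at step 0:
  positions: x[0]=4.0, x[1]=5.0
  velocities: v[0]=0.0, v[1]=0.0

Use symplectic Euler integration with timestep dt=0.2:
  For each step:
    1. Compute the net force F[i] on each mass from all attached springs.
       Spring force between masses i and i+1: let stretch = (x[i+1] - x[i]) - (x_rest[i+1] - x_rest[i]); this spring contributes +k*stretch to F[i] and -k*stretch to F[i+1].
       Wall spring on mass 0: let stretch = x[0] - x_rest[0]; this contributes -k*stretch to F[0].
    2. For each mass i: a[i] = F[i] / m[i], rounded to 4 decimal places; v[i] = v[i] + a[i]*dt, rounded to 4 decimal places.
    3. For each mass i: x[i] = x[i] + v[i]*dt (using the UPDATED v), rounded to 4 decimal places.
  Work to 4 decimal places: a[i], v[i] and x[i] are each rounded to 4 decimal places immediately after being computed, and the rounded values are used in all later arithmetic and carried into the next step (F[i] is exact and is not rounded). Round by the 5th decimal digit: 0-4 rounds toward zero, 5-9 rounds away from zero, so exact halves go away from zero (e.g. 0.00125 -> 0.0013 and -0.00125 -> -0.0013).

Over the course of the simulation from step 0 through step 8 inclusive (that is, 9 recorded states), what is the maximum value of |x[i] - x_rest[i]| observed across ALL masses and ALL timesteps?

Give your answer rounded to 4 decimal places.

Step 0: x=[4.0000 5.0000] v=[0.0000 0.0000]
Step 1: x=[3.7600 5.1600] v=[-1.2000 0.8000]
Step 2: x=[3.3312 5.4480] v=[-2.1440 1.4400]
Step 3: x=[2.8052 5.8067] v=[-2.6298 1.7933]
Step 4: x=[2.2949 6.1652] v=[-2.5513 1.7927]
Step 5: x=[1.9107 6.4541] v=[-1.9211 1.4446]
Step 6: x=[1.7371 6.6195] v=[-0.8680 0.8272]
Step 7: x=[1.8151 6.6343] v=[0.3901 0.0742]
Step 8: x=[2.1334 6.5036] v=[1.5917 -0.6535]
Max displacement = 1.2629

Answer: 1.2629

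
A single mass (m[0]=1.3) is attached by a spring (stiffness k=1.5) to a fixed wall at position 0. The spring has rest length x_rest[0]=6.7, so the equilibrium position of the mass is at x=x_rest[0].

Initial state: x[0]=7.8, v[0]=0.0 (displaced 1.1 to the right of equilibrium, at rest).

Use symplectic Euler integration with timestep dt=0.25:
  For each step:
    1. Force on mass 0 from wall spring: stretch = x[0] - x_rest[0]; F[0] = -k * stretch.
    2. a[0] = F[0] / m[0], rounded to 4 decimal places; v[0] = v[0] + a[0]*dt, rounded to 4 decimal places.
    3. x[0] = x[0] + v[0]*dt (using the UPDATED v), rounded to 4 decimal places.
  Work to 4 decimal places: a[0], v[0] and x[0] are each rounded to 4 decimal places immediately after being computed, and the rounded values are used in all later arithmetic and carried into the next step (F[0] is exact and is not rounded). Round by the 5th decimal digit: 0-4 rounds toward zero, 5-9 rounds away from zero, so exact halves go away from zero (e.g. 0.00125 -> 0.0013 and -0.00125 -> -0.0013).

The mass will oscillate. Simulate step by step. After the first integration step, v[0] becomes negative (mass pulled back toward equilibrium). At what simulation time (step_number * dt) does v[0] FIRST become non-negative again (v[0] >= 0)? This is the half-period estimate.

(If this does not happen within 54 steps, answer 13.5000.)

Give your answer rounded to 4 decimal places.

Step 0: x=[7.8000] v=[0.0000]
Step 1: x=[7.7207] v=[-0.3173]
Step 2: x=[7.5678] v=[-0.6117]
Step 3: x=[7.3523] v=[-0.8620]
Step 4: x=[7.0898] v=[-1.0502]
Step 5: x=[6.7991] v=[-1.1627]
Step 6: x=[6.5013] v=[-1.1913]
Step 7: x=[6.2178] v=[-1.1340]
Step 8: x=[5.9691] v=[-0.9949]
Step 9: x=[5.7731] v=[-0.7841]
Step 10: x=[5.6439] v=[-0.5167]
Step 11: x=[5.5909] v=[-0.2121]
Step 12: x=[5.6179] v=[0.1078]
First v>=0 after going negative at step 12, time=3.0000

Answer: 3.0000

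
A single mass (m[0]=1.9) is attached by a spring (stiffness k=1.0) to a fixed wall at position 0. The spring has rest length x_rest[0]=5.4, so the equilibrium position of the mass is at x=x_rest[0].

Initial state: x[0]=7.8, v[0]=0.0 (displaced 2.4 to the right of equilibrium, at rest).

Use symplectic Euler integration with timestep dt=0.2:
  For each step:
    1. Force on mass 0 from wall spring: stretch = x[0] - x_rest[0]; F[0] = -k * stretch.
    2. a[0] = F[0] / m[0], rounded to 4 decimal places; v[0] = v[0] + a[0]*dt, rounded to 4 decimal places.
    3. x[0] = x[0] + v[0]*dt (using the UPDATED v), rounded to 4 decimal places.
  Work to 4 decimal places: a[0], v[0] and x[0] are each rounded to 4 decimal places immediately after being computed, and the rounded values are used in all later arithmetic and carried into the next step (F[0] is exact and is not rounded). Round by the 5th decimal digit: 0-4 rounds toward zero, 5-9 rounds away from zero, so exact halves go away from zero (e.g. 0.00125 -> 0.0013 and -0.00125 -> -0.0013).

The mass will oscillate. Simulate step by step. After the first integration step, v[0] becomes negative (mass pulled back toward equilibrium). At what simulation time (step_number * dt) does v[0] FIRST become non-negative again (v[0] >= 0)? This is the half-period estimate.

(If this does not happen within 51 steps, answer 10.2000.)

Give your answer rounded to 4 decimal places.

Answer: 4.4000

Derivation:
Step 0: x=[7.8000] v=[0.0000]
Step 1: x=[7.7495] v=[-0.2526]
Step 2: x=[7.6495] v=[-0.4999]
Step 3: x=[7.5022] v=[-0.7367]
Step 4: x=[7.3106] v=[-0.9580]
Step 5: x=[7.0788] v=[-1.1591]
Step 6: x=[6.8116] v=[-1.3358]
Step 7: x=[6.5147] v=[-1.4844]
Step 8: x=[6.1944] v=[-1.6017]
Step 9: x=[5.8573] v=[-1.6853]
Step 10: x=[5.5106] v=[-1.7334]
Step 11: x=[5.1616] v=[-1.7450]
Step 12: x=[4.8176] v=[-1.7199]
Step 13: x=[4.4859] v=[-1.6586]
Step 14: x=[4.1734] v=[-1.5624]
Step 15: x=[3.8867] v=[-1.4333]
Step 16: x=[3.6319] v=[-1.2740]
Step 17: x=[3.4143] v=[-1.0879]
Step 18: x=[3.2385] v=[-0.8789]
Step 19: x=[3.1082] v=[-0.6514]
Step 20: x=[3.0262] v=[-0.4102]
Step 21: x=[2.9941] v=[-0.1603]
Step 22: x=[3.0127] v=[0.0930]
First v>=0 after going negative at step 22, time=4.4000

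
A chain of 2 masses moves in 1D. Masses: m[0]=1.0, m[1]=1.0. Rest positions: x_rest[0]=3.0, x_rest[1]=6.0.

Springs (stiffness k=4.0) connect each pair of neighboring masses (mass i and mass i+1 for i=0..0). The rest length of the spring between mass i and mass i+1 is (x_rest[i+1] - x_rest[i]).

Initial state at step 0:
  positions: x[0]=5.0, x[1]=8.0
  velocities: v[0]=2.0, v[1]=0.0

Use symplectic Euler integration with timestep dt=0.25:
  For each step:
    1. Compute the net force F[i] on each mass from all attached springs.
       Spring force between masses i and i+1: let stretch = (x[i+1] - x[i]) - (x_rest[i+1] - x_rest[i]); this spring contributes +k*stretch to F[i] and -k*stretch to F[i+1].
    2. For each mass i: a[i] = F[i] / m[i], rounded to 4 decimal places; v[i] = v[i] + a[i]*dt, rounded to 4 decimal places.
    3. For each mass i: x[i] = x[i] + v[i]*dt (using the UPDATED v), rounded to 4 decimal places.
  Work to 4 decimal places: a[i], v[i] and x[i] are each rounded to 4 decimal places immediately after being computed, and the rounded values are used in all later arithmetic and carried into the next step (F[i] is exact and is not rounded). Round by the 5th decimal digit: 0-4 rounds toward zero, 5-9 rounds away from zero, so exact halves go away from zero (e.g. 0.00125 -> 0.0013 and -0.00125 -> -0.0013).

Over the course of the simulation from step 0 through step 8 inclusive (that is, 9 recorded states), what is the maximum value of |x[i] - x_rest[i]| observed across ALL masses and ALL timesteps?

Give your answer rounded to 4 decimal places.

Answer: 4.1817

Derivation:
Step 0: x=[5.0000 8.0000] v=[2.0000 0.0000]
Step 1: x=[5.5000 8.0000] v=[2.0000 0.0000]
Step 2: x=[5.8750 8.1250] v=[1.5000 0.5000]
Step 3: x=[6.0625 8.4375] v=[0.7500 1.2500]
Step 4: x=[6.0938 8.9063] v=[0.1250 1.8750]
Step 5: x=[6.0782 9.4219] v=[-0.0625 2.0625]
Step 6: x=[6.1485 9.8516] v=[0.2812 1.7188]
Step 7: x=[6.3946 10.1055] v=[0.9843 1.0157]
Step 8: x=[6.8184 10.1817] v=[1.6952 0.3048]
Max displacement = 4.1817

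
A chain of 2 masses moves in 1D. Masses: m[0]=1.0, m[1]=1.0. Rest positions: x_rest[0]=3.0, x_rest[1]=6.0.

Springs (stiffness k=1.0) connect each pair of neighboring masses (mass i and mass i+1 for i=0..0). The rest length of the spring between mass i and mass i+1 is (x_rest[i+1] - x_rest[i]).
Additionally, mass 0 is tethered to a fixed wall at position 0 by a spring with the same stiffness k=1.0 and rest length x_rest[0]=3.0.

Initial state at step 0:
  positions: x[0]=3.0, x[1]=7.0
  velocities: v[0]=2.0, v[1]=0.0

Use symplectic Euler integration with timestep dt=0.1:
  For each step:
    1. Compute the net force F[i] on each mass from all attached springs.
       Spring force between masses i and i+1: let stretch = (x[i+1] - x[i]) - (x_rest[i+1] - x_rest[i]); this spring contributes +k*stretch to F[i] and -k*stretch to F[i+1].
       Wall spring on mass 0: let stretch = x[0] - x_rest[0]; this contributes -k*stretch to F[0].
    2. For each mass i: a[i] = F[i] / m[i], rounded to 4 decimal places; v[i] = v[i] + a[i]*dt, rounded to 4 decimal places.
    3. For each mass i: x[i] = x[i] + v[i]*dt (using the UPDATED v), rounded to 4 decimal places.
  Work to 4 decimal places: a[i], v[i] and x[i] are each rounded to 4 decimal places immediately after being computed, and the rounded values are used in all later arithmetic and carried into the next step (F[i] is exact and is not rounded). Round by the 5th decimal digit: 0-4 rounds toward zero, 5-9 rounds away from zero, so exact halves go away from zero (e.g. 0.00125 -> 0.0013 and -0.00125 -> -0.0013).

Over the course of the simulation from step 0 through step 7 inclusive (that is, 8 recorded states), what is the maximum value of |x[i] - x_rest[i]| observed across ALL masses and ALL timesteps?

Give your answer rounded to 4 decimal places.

Answer: 1.4323

Derivation:
Step 0: x=[3.0000 7.0000] v=[2.0000 0.0000]
Step 1: x=[3.2100 6.9900] v=[2.1000 -0.1000]
Step 2: x=[3.4257 6.9722] v=[2.1570 -0.1780]
Step 3: x=[3.6426 6.9489] v=[2.1691 -0.2327]
Step 4: x=[3.8562 6.9226] v=[2.1355 -0.2633]
Step 5: x=[4.0619 6.8956] v=[2.0565 -0.2699]
Step 6: x=[4.2553 6.8703] v=[1.9337 -0.2533]
Step 7: x=[4.4323 6.8488] v=[1.7697 -0.2148]
Max displacement = 1.4323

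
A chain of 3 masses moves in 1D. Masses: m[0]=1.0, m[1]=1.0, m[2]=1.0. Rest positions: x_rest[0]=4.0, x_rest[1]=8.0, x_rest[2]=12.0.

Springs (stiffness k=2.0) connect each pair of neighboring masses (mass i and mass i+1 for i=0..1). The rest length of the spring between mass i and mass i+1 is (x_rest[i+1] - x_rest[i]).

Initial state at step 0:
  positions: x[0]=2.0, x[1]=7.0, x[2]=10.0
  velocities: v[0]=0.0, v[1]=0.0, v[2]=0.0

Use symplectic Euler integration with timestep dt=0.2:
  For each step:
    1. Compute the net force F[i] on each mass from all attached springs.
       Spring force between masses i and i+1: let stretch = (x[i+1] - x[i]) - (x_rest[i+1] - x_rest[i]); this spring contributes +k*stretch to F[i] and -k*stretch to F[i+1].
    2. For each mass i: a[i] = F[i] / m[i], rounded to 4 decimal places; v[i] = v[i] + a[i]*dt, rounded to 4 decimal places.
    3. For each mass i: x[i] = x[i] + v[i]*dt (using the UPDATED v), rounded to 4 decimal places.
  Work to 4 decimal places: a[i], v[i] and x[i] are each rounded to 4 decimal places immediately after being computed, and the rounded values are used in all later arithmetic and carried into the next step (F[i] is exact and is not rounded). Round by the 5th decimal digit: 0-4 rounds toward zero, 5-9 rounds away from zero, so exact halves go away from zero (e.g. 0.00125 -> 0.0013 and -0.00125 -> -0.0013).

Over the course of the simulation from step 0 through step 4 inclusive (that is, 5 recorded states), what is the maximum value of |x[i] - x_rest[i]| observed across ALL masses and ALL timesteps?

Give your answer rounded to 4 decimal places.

Step 0: x=[2.0000 7.0000 10.0000] v=[0.0000 0.0000 0.0000]
Step 1: x=[2.0800 6.8400 10.0800] v=[0.4000 -0.8000 0.4000]
Step 2: x=[2.2208 6.5584 10.2208] v=[0.7040 -1.4080 0.7040]
Step 3: x=[2.3886 6.2228 10.3886] v=[0.8390 -1.6781 0.8390]
Step 4: x=[2.5431 5.9137 10.5431] v=[0.7727 -1.5455 0.7727]
Max displacement = 2.0863

Answer: 2.0863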